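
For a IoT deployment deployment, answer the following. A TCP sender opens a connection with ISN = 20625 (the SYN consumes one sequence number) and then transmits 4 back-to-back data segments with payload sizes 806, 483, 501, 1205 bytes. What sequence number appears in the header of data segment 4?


The SYN occupies sequence number ISN = 20625, so the first data byte is ISN + 1 = 20626.
SEQ of data segment i = (ISN + 1) + sum of payload sizes of segments 1..i-1.
Segment 1: SEQ = 20626, payload = 806 bytes
Segment 2: SEQ = 21432, payload = 483 bytes
Segment 3: SEQ = 21915, payload = 501 bytes
Segment 4: SEQ = 22416, payload = 1205 bytes
SEQ of segment 4 = 20626 + 806 + 483 + 501 = 22416

22416


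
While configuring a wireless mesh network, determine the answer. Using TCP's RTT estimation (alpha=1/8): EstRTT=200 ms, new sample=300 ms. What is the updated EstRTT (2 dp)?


Given: EstRTT = 200 ms, SampleRTT = 300 ms, alpha = 1/8
New EstRTT = (1 - alpha) * EstRTT + alpha * SampleRTT
(7/8) * 200 = 175
(1/8) * 300 = 37.5
New EstRTT = 175 + 37.5 = 212.5 ms -> 212.50 ms (2 dp)

212.50


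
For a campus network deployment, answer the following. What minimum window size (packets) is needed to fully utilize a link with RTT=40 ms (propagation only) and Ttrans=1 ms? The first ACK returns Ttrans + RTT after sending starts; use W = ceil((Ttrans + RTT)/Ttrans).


Given: Ttrans = 1 ms, RTT = 40 ms (= 2 * Tprop, Tprop = 20 ms)
Time until first ACK returns = Ttrans + RTT = 1 + 40 = 41 ms
Need W * Ttrans >= Ttrans + RTT  ->  W >= (Ttrans + RTT) / Ttrans
(Ttrans + RTT) / Ttrans = 41 / 1 = 41
W_min = ceil(41) = 41

41


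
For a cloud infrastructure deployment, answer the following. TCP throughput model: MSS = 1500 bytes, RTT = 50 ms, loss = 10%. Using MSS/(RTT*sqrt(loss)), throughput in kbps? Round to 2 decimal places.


Given: MSS = 1500 bytes, RTT = 50 ms, loss = 10%
RTT in seconds = 50 / 1000 = 0.05
Loss rate = 10% = 0.1
sqrt(loss) = sqrt(0.1) = 0.316227766017
Throughput (bytes/s) = 1500 / (0.05 * 0.316227766017) = 94868.3298
Throughput (kbps) = 94868.3298 * 8 / 1000 = 758.946638 -> 758.95 kbps (2 dp)

758.95


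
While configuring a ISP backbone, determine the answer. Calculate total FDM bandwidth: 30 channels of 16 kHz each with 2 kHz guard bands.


Given: 30 channels, 16 kHz each, guard = 2 kHz
Channel bandwidth = 30 * 16 = 480 kHz
Guard bands = 29 gaps * 2 kHz = 58 kHz
Total = 480 + 58 = 538 kHz

538


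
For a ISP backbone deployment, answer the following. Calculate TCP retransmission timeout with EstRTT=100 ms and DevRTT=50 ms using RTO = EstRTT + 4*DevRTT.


Given: EstRTT = 100 ms, DevRTT = 50 ms
Timeout = EstRTT + 4 * DevRTT
4 * DevRTT = 4 * 50 = 200
Timeout = 100 + 200 = 300 ms

300


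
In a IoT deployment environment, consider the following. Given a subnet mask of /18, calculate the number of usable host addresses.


Given: subnet mask /18
Host bits = 32 - 18 = 14
Total addresses = 2^14 = 16384
Usable hosts = 16384 - 2 (network + broadcast) = 16382

16382


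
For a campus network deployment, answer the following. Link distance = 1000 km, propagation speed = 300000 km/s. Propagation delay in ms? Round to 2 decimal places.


Given: distance = 1000 km, speed = 300000 km/s
Delay = distance / speed = 1000 / 300000 seconds
Delay in ms = 1000 * 1000 / 300000
Delay = 3.3333 ms
Rounded to 2 dp = 3.33 ms

3.33


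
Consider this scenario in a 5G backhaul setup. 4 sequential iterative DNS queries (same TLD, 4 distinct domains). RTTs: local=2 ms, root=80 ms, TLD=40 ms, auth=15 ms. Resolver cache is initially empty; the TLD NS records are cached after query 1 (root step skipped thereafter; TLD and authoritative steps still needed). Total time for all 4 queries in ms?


Lookup 1 (cold cache): local + root + TLD + auth = 2 + 80 + 40 + 15 = 137 ms
Lookups 2..4 (TLD NS cached -> skip root; new domain -> still ask TLD and auth): local + TLD + auth = 2 + 40 + 15 = 57 ms each
Remaining 3 lookups: 3 * 57 = 171 ms
Total = 137 + 171 = 308 ms

308


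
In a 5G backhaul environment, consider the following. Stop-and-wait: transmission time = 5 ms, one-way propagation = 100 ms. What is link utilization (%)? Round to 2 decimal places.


Given: Ttrans = 5 ms, Tprop = 100 ms
RTT = 2 * Tprop = 2 * 100 = 200 ms
U = Ttrans / (Ttrans + RTT)
U = 5 / (5 + 200)
U = 5 / 205 = 0.02439
U% = 2.44%

2.44


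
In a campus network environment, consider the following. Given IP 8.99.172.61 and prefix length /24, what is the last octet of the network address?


Given: IP = 8.99.172.61, prefix = /24
Subnet mask = 255.255.255.0
Last octet of IP: 61
Last octet of mask: 0
Network last octet = 61 AND 0 = 0

0


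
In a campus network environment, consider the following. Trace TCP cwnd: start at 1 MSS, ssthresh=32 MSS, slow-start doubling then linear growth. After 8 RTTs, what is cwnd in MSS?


RTT 0: cwnd = 1 MSS (initial)
RTT 1: cwnd = 2 MSS (slow start, doubled)
RTT 2: cwnd = 4 MSS (slow start, doubled)
RTT 3: cwnd = 8 MSS (slow start, doubled)
RTT 4: cwnd = 16 MSS (slow start, doubled)
RTT 5: cwnd = 32 MSS (slow start, doubled)
RTT 6: cwnd = 33 MSS (congestion avoidance, +1)
RTT 7: cwnd = 34 MSS (congestion avoidance, +1)
RTT 8: cwnd = 35 MSS (congestion avoidance, +1)

35


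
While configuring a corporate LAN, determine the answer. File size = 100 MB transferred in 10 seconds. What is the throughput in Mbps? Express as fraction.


Given: file = 100 MB, time = 10 s
File in Mb = 100 * 8 = 800 Mb
Throughput = 800 / 10 Mbps
Throughput = 80 Mbps

80


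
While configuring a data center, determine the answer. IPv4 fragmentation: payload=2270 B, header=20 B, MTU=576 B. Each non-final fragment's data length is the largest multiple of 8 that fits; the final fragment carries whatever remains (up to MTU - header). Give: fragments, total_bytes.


Max data per non-final fragment = floor((MTU - header)/8)*8 = floor((576 - 20)/8)*8 = floor(556/8)*8 = 552 B
Final fragment needs no 8-byte alignment: it can carry up to MTU - header = 556 B
Non-final fragments needed = ceil((payload - 556) / 552) = ceil(1714/552) = ceil(3.1051) = 4
Number of fragments = 4 + 1 = 5
Fragment sizes (data): 4 * 552 B + 62 B (last, 62 <= 556 OK)
Total bytes sent = payload + n_frags * header = 2270 + 5*20 = 2270 + 100 = 2370 B

5, 2370


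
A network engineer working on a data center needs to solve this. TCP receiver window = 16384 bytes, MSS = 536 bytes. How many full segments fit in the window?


Given: RWND = 16384 bytes, MSS = 536 bytes
Full segments = floor(RWND / MSS)
Full segments = floor(16384 / 536)
Full segments = floor(30.5672) = 30

30


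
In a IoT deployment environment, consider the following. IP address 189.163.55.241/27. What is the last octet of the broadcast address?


Given: IP = 189.163.55.241, prefix = /27
Host bits = 32 - 27 = 5
Network last octet = 241 AND mask = 224
Host part size = 2^5 - 1 = 31
Broadcast last octet = 224 OR 31 = 255

255


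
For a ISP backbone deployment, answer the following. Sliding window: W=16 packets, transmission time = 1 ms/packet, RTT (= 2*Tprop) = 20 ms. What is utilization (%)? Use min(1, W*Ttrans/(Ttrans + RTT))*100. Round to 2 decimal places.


Given: W = 16, Ttrans = 1 ms, RTT = 20 ms (= 2 * Tprop, Tprop = 10 ms)
Cycle time = Ttrans + RTT = 1 + 20 = 21 ms (first packet sent until its ACK returns)
W * Ttrans = 16 * 1 = 16 ms of sending per cycle
W * Ttrans / (Ttrans + RTT) = 16 / 21 = 0.761905
U = min(1, 0.761905) = 0.761905
U% = 76.19%

76.19


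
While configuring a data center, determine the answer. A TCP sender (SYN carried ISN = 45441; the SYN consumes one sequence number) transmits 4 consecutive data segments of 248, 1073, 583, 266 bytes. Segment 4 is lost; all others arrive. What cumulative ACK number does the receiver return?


SYN uses sequence number 45441; first data byte = ISN + 1 = 45442.
Segment 1: SEQ = 45442, len = 248 B, covers [45442, 45689]
Segment 2: SEQ = 45690, len = 1073 B, covers [45690, 46762]
Segment 3: SEQ = 46763, len = 583 B, covers [46763, 47345]
Segment 4: SEQ = 47346, len = 266 B, covers [47346, 47611] [LOST]
In-order data received: bytes [45442, 47345] (segments 1..3).
Segment 4 missing -> gap begins at byte 47346.
Cumulative ACK = next expected in-order byte = 45442 + 248 + 1073 + 583 = 47346

47346


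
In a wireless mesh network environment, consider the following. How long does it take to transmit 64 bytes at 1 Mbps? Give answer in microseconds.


Given: packet = 64 bytes, bandwidth = 1 Mbps
Packet in bits = 64 * 8 = 512 bits
Bandwidth = 1 * 10^6 = 1000000 bps
Time = 512 / 1000000 seconds
Time in us = 512 * 10^6 / 1000000 = 512

512


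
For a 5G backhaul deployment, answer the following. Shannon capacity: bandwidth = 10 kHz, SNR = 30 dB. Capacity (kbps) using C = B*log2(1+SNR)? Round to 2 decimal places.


Given: B = 10 kHz, SNR = 30 dB
SNR linear = 10^(30/10) = 1000
1 + SNR = 1001
log2(1001) = 9.9672262588
C = 10 * 1000 * 9.9672262588 = 99672.2626 bps
C = 99.672263 kbps -> 99.67 kbps (2 dp)

99.67


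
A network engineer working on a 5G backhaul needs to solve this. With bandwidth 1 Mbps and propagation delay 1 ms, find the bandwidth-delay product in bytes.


Given: bandwidth = 1 Mbps, delay = 1 ms
BDP in bits = 1 * 10^6 * 1 / 1000
BDP in bits = 1000
BDP in bytes = 1000 / 8 = 125

125


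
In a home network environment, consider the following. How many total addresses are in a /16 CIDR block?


Given: CIDR prefix /16
Host bits = 32 - 16 = 16
Total addresses = 2^16 = 65536

65536


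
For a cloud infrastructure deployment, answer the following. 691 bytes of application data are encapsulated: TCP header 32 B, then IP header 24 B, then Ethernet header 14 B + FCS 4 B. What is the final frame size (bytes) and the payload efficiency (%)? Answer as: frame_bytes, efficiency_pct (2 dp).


TCP segment = 691 + 32 = 723 B
IP packet = 723 + 24 = 747 B
Ethernet frame = 747 + 14 + 4 = 765 B
Efficiency = app / frame = 691 / 765 = 0.903268 = 90.3268% -> 90.33% (2 dp)

765, 90.33


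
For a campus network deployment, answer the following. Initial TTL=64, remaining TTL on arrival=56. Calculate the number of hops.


Given: initial TTL = 64, received TTL = 56
Hops = initial TTL - received TTL
Hops = 64 - 56 = 8

8


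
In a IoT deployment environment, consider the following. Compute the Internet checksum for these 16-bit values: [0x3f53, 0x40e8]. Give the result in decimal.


Given words: [0x3f53, 0x40e8]
Step 1: Sum all words
Raw sum = 16211 + 16616 = 32827
One's complement = ~32827 & 0xFFFF = 32708

32708


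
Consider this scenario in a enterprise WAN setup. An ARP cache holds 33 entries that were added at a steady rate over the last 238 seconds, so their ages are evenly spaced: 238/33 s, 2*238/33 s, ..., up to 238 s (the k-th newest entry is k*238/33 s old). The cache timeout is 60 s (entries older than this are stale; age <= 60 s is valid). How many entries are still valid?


Ages are k * 238/33 s for k = 1..33 (spacing = 7.2121 s).
Entry k is valid iff k * 238/33 <= 60 iff k <= 33 * 60 / 238 = 8.3193
n_valid = floor(8.3193) = 8
(n_stale = 33 - 8 = 25)

8


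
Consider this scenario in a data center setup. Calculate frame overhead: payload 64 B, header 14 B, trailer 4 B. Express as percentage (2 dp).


Given: payload = 64 B, header = 14 B, trailer = 4 B
Overhead bytes = header + trailer = 14 + 4 = 18
Total frame = payload + overhead = 64 + 18 = 82
Overhead % = 18 / 82 * 100 = 21.9512% -> 21.95% (2 dp)

21.95


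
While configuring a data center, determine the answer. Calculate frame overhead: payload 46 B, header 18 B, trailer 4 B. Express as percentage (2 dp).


Given: payload = 46 B, header = 18 B, trailer = 4 B
Overhead bytes = header + trailer = 18 + 4 = 22
Total frame = payload + overhead = 46 + 22 = 68
Overhead % = 22 / 68 * 100 = 32.3529% -> 32.35% (2 dp)

32.35


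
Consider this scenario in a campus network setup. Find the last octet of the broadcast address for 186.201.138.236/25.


Given: IP = 186.201.138.236, prefix = /25
Host bits = 32 - 25 = 7
Network last octet = 236 AND mask = 128
Host part size = 2^7 - 1 = 127
Broadcast last octet = 128 OR 127 = 255

255


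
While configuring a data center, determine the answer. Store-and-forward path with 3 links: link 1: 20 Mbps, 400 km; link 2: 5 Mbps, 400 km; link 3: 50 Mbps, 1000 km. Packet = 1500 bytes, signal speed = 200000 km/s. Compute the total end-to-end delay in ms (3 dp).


Packet = 1500 bytes = 12000 bits. Store-and-forward: sum (t_trans + t_prop) per link.
Link 1: t_trans = 12000/(20*10^6) s = 0.6000 ms; t_prop = 400/200000 s = 2.0000 ms; subtotal = 2.6000 ms
Link 2: t_trans = 12000/(5*10^6) s = 2.4000 ms; t_prop = 400/200000 s = 2.0000 ms; subtotal = 4.4000 ms
Link 3: t_trans = 12000/(50*10^6) s = 0.2400 ms; t_prop = 1000/200000 s = 5.0000 ms; subtotal = 5.2400 ms
End-to-end = 2.6000 + 4.4000 + 5.2400 = 12.2400 ms -> 12.240 ms (3 dp)

12.240


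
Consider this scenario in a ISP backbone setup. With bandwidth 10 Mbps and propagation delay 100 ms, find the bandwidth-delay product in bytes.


Given: bandwidth = 10 Mbps, delay = 100 ms
BDP in bits = 10 * 10^6 * 100 / 1000
BDP in bits = 1000000
BDP in bytes = 1000000 / 8 = 125000

125000


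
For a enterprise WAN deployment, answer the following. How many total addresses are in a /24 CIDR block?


Given: CIDR prefix /24
Host bits = 32 - 24 = 8
Total addresses = 2^8 = 256

256


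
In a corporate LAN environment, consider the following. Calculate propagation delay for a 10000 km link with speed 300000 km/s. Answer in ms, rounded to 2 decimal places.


Given: distance = 10000 km, speed = 300000 km/s
Delay = distance / speed = 10000 / 300000 seconds
Delay in ms = 10000 * 1000 / 300000
Delay = 33.3333 ms
Rounded to 2 dp = 33.33 ms

33.33


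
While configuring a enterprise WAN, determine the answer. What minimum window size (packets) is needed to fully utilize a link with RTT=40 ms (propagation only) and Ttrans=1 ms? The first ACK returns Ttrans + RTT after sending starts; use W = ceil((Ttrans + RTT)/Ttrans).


Given: Ttrans = 1 ms, RTT = 40 ms (= 2 * Tprop, Tprop = 20 ms)
Time until first ACK returns = Ttrans + RTT = 1 + 40 = 41 ms
Need W * Ttrans >= Ttrans + RTT  ->  W >= (Ttrans + RTT) / Ttrans
(Ttrans + RTT) / Ttrans = 41 / 1 = 41
W_min = ceil(41) = 41

41


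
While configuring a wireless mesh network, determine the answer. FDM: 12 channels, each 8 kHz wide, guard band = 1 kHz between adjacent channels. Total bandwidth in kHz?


Given: 12 channels, 8 kHz each, guard = 1 kHz
Channel bandwidth = 12 * 8 = 96 kHz
Guard bands = 11 gaps * 1 kHz = 11 kHz
Total = 96 + 11 = 107 kHz

107


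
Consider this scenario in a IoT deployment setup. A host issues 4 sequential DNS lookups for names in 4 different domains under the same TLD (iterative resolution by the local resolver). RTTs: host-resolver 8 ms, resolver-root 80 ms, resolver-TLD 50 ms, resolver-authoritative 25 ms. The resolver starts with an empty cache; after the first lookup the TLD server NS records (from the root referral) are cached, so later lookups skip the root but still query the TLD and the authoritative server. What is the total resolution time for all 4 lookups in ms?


Lookup 1 (cold cache): local + root + TLD + auth = 8 + 80 + 50 + 25 = 163 ms
Lookups 2..4 (TLD NS cached -> skip root; new domain -> still ask TLD and auth): local + TLD + auth = 8 + 50 + 25 = 83 ms each
Remaining 3 lookups: 3 * 83 = 249 ms
Total = 163 + 249 = 412 ms

412


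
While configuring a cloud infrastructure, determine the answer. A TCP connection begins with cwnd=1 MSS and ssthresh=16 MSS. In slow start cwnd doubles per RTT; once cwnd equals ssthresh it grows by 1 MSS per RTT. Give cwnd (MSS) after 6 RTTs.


RTT 0: cwnd = 1 MSS (initial)
RTT 1: cwnd = 2 MSS (slow start, doubled)
RTT 2: cwnd = 4 MSS (slow start, doubled)
RTT 3: cwnd = 8 MSS (slow start, doubled)
RTT 4: cwnd = 16 MSS (slow start, doubled)
RTT 5: cwnd = 17 MSS (congestion avoidance, +1)
RTT 6: cwnd = 18 MSS (congestion avoidance, +1)

18


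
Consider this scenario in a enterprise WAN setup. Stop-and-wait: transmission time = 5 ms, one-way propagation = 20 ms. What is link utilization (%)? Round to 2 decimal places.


Given: Ttrans = 5 ms, Tprop = 20 ms
RTT = 2 * Tprop = 2 * 20 = 40 ms
U = Ttrans / (Ttrans + RTT)
U = 5 / (5 + 40)
U = 5 / 45 = 0.111111
U% = 11.11%

11.11


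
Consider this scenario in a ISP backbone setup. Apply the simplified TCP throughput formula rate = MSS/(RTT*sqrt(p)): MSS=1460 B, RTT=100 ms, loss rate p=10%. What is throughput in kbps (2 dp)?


Given: MSS = 1460 bytes, RTT = 100 ms, loss = 10%
RTT in seconds = 100 / 1000 = 0.1
Loss rate = 10% = 0.1
sqrt(loss) = sqrt(0.1) = 0.316227766017
Throughput (bytes/s) = 1460 / (0.1 * 0.316227766017) = 46169.2538
Throughput (kbps) = 46169.2538 * 8 / 1000 = 369.354031 -> 369.35 kbps (2 dp)

369.35


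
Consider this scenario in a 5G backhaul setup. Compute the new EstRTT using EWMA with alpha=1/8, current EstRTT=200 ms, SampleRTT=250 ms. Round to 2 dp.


Given: EstRTT = 200 ms, SampleRTT = 250 ms, alpha = 1/8
New EstRTT = (1 - alpha) * EstRTT + alpha * SampleRTT
(7/8) * 200 = 175
(1/8) * 250 = 31.25
New EstRTT = 175 + 31.25 = 206.25 ms -> 206.25 ms (2 dp)

206.25


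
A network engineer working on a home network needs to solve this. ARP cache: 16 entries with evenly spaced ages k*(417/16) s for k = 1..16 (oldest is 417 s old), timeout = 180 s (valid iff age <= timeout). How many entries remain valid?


Ages are k * 417/16 s for k = 1..16 (spacing = 26.0625 s).
Entry k is valid iff k * 417/16 <= 180 iff k <= 16 * 180 / 417 = 6.9065
n_valid = floor(6.9065) = 6
(n_stale = 16 - 6 = 10)

6


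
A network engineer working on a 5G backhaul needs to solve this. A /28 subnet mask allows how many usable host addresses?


Given: subnet mask /28
Host bits = 32 - 28 = 4
Total addresses = 2^4 = 16
Usable hosts = 16 - 2 (network + broadcast) = 14

14


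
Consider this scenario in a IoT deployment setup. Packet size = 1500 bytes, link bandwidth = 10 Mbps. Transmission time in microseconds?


Given: packet = 1500 bytes, bandwidth = 10 Mbps
Packet in bits = 1500 * 8 = 12000 bits
Bandwidth = 10 * 10^6 = 10000000 bps
Time = 12000 / 10000000 seconds
Time in us = 12000 * 10^6 / 10000000 = 1200

1200


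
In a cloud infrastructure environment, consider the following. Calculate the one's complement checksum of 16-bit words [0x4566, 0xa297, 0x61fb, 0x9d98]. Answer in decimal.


Given words: [0x4566, 0xa297, 0x61fb, 0x9d98]
Step 1: Sum all words
Raw sum = 17766 + 41623 + 25083 + 40344 = 124816
Step 2: Fold carry: (59280 + 1) = 59281
One's complement = ~59281 & 0xFFFF = 6254

6254


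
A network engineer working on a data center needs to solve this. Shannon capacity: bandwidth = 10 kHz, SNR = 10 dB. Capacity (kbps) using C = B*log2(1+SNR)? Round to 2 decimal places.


Given: B = 10 kHz, SNR = 10 dB
SNR linear = 10^(10/10) = 10
1 + SNR = 11
log2(11) = 3.4594316186
C = 10 * 1000 * 3.4594316186 = 34594.3162 bps
C = 34.594316 kbps -> 34.59 kbps (2 dp)

34.59


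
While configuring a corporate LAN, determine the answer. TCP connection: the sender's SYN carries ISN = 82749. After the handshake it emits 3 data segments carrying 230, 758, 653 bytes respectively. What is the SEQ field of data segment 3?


The SYN occupies sequence number ISN = 82749, so the first data byte is ISN + 1 = 82750.
SEQ of data segment i = (ISN + 1) + sum of payload sizes of segments 1..i-1.
Segment 1: SEQ = 82750, payload = 230 bytes
Segment 2: SEQ = 82980, payload = 758 bytes
Segment 3: SEQ = 83738, payload = 653 bytes
SEQ of segment 3 = 82750 + 230 + 758 = 83738

83738


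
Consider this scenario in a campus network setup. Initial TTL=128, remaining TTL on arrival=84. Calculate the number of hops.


Given: initial TTL = 128, received TTL = 84
Hops = initial TTL - received TTL
Hops = 128 - 84 = 44

44


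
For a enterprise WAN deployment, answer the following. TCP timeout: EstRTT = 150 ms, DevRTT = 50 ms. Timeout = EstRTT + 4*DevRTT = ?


Given: EstRTT = 150 ms, DevRTT = 50 ms
Timeout = EstRTT + 4 * DevRTT
4 * DevRTT = 4 * 50 = 200
Timeout = 150 + 200 = 350 ms

350


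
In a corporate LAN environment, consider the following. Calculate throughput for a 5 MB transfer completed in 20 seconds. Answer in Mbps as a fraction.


Given: file = 5 MB, time = 20 s
File in Mb = 5 * 8 = 40 Mb
Throughput = 40 / 20 Mbps
Throughput = 2 Mbps

2


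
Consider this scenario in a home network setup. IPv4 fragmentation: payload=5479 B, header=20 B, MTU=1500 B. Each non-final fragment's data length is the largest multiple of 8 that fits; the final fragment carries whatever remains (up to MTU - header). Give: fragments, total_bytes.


Max data per non-final fragment = floor((MTU - header)/8)*8 = floor((1500 - 20)/8)*8 = floor(1480/8)*8 = 1480 B
Final fragment needs no 8-byte alignment: it can carry up to MTU - header = 1480 B
Non-final fragments needed = ceil((payload - 1480) / 1480) = ceil(3999/1480) = ceil(2.7020) = 3
Number of fragments = 3 + 1 = 4
Fragment sizes (data): 3 * 1480 B + 1039 B (last, 1039 <= 1480 OK)
Total bytes sent = payload + n_frags * header = 5479 + 4*20 = 5479 + 80 = 5559 B

4, 5559


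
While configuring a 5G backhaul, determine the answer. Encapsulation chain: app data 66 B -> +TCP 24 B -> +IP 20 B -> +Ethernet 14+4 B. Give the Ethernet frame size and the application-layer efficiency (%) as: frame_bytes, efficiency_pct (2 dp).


TCP segment = 66 + 24 = 90 B
IP packet = 90 + 20 = 110 B
Ethernet frame = 110 + 14 + 4 = 128 B
Efficiency = app / frame = 66 / 128 = 0.515625 = 51.5625% -> 51.56% (2 dp)

128, 51.56


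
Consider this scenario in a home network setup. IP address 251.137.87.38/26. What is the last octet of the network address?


Given: IP = 251.137.87.38, prefix = /26
Subnet mask = 255.255.255.192
Last octet of IP: 38
Last octet of mask: 192
Network last octet = 38 AND 192 = 0

0


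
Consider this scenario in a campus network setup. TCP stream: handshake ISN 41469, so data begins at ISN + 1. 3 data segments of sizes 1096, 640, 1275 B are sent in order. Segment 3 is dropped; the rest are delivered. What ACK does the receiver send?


SYN uses sequence number 41469; first data byte = ISN + 1 = 41470.
Segment 1: SEQ = 41470, len = 1096 B, covers [41470, 42565]
Segment 2: SEQ = 42566, len = 640 B, covers [42566, 43205]
Segment 3: SEQ = 43206, len = 1275 B, covers [43206, 44480] [LOST]
In-order data received: bytes [41470, 43205] (segments 1..2).
Segment 3 missing -> gap begins at byte 43206.
Cumulative ACK = next expected in-order byte = 41470 + 1096 + 640 = 43206

43206


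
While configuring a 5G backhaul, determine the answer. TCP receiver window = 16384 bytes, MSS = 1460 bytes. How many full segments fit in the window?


Given: RWND = 16384 bytes, MSS = 1460 bytes
Full segments = floor(RWND / MSS)
Full segments = floor(16384 / 1460)
Full segments = floor(11.2219) = 11

11


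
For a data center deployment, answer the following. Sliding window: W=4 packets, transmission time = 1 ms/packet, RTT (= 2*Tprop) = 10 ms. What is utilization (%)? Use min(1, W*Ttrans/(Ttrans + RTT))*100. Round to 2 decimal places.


Given: W = 4, Ttrans = 1 ms, RTT = 10 ms (= 2 * Tprop, Tprop = 5 ms)
Cycle time = Ttrans + RTT = 1 + 10 = 11 ms (first packet sent until its ACK returns)
W * Ttrans = 4 * 1 = 4 ms of sending per cycle
W * Ttrans / (Ttrans + RTT) = 4 / 11 = 0.363636
U = min(1, 0.363636) = 0.363636
U% = 36.36%

36.36


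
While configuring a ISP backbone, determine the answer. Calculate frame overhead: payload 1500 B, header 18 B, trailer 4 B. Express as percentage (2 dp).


Given: payload = 1500 B, header = 18 B, trailer = 4 B
Overhead bytes = header + trailer = 18 + 4 = 22
Total frame = payload + overhead = 1500 + 22 = 1522
Overhead % = 22 / 1522 * 100 = 1.4455% -> 1.45% (2 dp)

1.45


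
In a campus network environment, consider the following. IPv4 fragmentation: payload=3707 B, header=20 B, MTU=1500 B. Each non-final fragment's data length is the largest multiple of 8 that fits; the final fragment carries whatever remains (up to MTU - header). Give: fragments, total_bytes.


Max data per non-final fragment = floor((MTU - header)/8)*8 = floor((1500 - 20)/8)*8 = floor(1480/8)*8 = 1480 B
Final fragment needs no 8-byte alignment: it can carry up to MTU - header = 1480 B
Non-final fragments needed = ceil((payload - 1480) / 1480) = ceil(2227/1480) = ceil(1.5047) = 2
Number of fragments = 2 + 1 = 3
Fragment sizes (data): 2 * 1480 B + 747 B (last, 747 <= 1480 OK)
Total bytes sent = payload + n_frags * header = 3707 + 3*20 = 3707 + 60 = 3767 B

3, 3767


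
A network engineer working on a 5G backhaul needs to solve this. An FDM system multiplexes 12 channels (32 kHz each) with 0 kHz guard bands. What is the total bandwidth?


Given: 12 channels, 32 kHz each, guard = 0 kHz
Channel bandwidth = 12 * 32 = 384 kHz
Guard bands = 11 gaps * 0 kHz = 0 kHz
Total = 384 + 0 = 384 kHz

384


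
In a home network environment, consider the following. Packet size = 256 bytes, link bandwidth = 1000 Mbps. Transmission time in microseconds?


Given: packet = 256 bytes, bandwidth = 1000 Mbps
Packet in bits = 256 * 8 = 2048 bits
Bandwidth = 1000 * 10^6 = 1000000000 bps
Time = 2048 / 1000000000 seconds
Time in us = 2048 * 10^6 / 1000000000 = 2.048

2.048


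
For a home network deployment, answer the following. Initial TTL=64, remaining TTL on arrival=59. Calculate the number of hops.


Given: initial TTL = 64, received TTL = 59
Hops = initial TTL - received TTL
Hops = 64 - 59 = 5

5


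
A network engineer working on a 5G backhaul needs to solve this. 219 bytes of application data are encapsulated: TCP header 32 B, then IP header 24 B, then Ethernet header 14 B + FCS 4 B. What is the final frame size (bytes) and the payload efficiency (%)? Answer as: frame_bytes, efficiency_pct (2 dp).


TCP segment = 219 + 32 = 251 B
IP packet = 251 + 24 = 275 B
Ethernet frame = 275 + 14 + 4 = 293 B
Efficiency = app / frame = 219 / 293 = 0.747440 = 74.7440% -> 74.74% (2 dp)

293, 74.74


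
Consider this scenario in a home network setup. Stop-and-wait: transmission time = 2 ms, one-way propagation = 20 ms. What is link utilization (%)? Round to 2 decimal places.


Given: Ttrans = 2 ms, Tprop = 20 ms
RTT = 2 * Tprop = 2 * 20 = 40 ms
U = Ttrans / (Ttrans + RTT)
U = 2 / (2 + 40)
U = 2 / 42 = 0.047619
U% = 4.76%

4.76


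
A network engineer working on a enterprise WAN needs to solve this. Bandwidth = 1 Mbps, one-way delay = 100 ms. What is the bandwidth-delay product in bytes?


Given: bandwidth = 1 Mbps, delay = 100 ms
BDP in bits = 1 * 10^6 * 100 / 1000
BDP in bits = 100000
BDP in bytes = 100000 / 8 = 12500

12500


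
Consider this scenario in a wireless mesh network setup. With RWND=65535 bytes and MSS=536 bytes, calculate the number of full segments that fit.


Given: RWND = 65535 bytes, MSS = 536 bytes
Full segments = floor(RWND / MSS)
Full segments = floor(65535 / 536)
Full segments = floor(122.2668) = 122

122


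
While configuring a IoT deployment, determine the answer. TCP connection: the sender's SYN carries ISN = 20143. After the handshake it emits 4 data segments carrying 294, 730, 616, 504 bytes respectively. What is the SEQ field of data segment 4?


The SYN occupies sequence number ISN = 20143, so the first data byte is ISN + 1 = 20144.
SEQ of data segment i = (ISN + 1) + sum of payload sizes of segments 1..i-1.
Segment 1: SEQ = 20144, payload = 294 bytes
Segment 2: SEQ = 20438, payload = 730 bytes
Segment 3: SEQ = 21168, payload = 616 bytes
Segment 4: SEQ = 21784, payload = 504 bytes
SEQ of segment 4 = 20144 + 294 + 730 + 616 = 21784

21784


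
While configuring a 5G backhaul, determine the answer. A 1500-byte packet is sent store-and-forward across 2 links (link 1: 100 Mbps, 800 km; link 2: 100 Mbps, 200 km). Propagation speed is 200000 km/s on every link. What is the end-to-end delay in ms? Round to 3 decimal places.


Packet = 1500 bytes = 12000 bits. Store-and-forward: sum (t_trans + t_prop) per link.
Link 1: t_trans = 12000/(100*10^6) s = 0.1200 ms; t_prop = 800/200000 s = 4.0000 ms; subtotal = 4.1200 ms
Link 2: t_trans = 12000/(100*10^6) s = 0.1200 ms; t_prop = 200/200000 s = 1.0000 ms; subtotal = 1.1200 ms
End-to-end = 4.1200 + 1.1200 = 5.2400 ms -> 5.240 ms (3 dp)

5.240


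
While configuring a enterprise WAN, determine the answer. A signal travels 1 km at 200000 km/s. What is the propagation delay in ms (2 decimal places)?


Given: distance = 1 km, speed = 200000 km/s
Delay = distance / speed = 1 / 200000 seconds
Delay in ms = 1 * 1000 / 200000
Delay = 0.0050 ms
Rounded to 2 dp = 0.01 ms

0.01


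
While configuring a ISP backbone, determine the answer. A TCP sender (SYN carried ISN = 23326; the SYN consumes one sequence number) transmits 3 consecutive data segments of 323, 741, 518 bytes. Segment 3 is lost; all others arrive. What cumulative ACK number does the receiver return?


SYN uses sequence number 23326; first data byte = ISN + 1 = 23327.
Segment 1: SEQ = 23327, len = 323 B, covers [23327, 23649]
Segment 2: SEQ = 23650, len = 741 B, covers [23650, 24390]
Segment 3: SEQ = 24391, len = 518 B, covers [24391, 24908] [LOST]
In-order data received: bytes [23327, 24390] (segments 1..2).
Segment 3 missing -> gap begins at byte 24391.
Cumulative ACK = next expected in-order byte = 23327 + 323 + 741 = 24391

24391


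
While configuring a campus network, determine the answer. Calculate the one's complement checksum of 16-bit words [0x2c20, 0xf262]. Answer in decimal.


Given words: [0x2c20, 0xf262]
Step 1: Sum all words
Raw sum = 11296 + 62050 = 73346
Step 2: Fold carry: (7810 + 1) = 7811
One's complement = ~7811 & 0xFFFF = 57724

57724


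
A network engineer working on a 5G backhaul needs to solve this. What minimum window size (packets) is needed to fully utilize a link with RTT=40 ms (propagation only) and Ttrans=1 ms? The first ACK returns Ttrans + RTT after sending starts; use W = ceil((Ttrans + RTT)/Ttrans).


Given: Ttrans = 1 ms, RTT = 40 ms (= 2 * Tprop, Tprop = 20 ms)
Time until first ACK returns = Ttrans + RTT = 1 + 40 = 41 ms
Need W * Ttrans >= Ttrans + RTT  ->  W >= (Ttrans + RTT) / Ttrans
(Ttrans + RTT) / Ttrans = 41 / 1 = 41
W_min = ceil(41) = 41

41


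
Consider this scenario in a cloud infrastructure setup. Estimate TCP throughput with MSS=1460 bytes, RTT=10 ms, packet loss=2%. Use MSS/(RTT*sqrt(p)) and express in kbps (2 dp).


Given: MSS = 1460 bytes, RTT = 10 ms, loss = 2%
RTT in seconds = 10 / 1000 = 0.01
Loss rate = 2% = 0.02
sqrt(loss) = sqrt(0.02) = 0.141421356237
Throughput (bytes/s) = 1460 / (0.01 * 0.141421356237) = 1032375.9005
Throughput (kbps) = 1032375.9005 * 8 / 1000 = 8259.007204 -> 8259.01 kbps (2 dp)

8259.01


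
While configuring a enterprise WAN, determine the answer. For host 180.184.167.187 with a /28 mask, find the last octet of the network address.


Given: IP = 180.184.167.187, prefix = /28
Subnet mask = 255.255.255.240
Last octet of IP: 187
Last octet of mask: 240
Network last octet = 187 AND 240 = 176

176


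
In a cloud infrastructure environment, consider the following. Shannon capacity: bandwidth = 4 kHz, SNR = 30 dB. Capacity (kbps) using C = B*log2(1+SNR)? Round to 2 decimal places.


Given: B = 4 kHz, SNR = 30 dB
SNR linear = 10^(30/10) = 1000
1 + SNR = 1001
log2(1001) = 9.9672262588
C = 4 * 1000 * 9.9672262588 = 39868.9050 bps
C = 39.868905 kbps -> 39.87 kbps (2 dp)

39.87


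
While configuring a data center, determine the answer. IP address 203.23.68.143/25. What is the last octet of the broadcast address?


Given: IP = 203.23.68.143, prefix = /25
Host bits = 32 - 25 = 7
Network last octet = 143 AND mask = 128
Host part size = 2^7 - 1 = 127
Broadcast last octet = 128 OR 127 = 255

255


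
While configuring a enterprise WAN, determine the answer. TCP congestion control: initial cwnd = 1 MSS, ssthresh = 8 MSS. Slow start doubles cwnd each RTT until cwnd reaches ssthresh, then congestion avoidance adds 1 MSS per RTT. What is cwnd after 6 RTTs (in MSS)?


RTT 0: cwnd = 1 MSS (initial)
RTT 1: cwnd = 2 MSS (slow start, doubled)
RTT 2: cwnd = 4 MSS (slow start, doubled)
RTT 3: cwnd = 8 MSS (slow start, doubled)
RTT 4: cwnd = 9 MSS (congestion avoidance, +1)
RTT 5: cwnd = 10 MSS (congestion avoidance, +1)
RTT 6: cwnd = 11 MSS (congestion avoidance, +1)

11


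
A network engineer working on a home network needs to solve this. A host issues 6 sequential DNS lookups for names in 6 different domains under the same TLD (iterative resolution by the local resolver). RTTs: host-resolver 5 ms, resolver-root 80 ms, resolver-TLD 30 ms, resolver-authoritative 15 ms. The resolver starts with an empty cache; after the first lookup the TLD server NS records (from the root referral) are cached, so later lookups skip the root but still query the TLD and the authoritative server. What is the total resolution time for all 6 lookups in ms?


Lookup 1 (cold cache): local + root + TLD + auth = 5 + 80 + 30 + 15 = 130 ms
Lookups 2..6 (TLD NS cached -> skip root; new domain -> still ask TLD and auth): local + TLD + auth = 5 + 30 + 15 = 50 ms each
Remaining 5 lookups: 5 * 50 = 250 ms
Total = 130 + 250 = 380 ms

380


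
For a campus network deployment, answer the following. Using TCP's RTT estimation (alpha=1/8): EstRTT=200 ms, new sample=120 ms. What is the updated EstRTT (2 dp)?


Given: EstRTT = 200 ms, SampleRTT = 120 ms, alpha = 1/8
New EstRTT = (1 - alpha) * EstRTT + alpha * SampleRTT
(7/8) * 200 = 175
(1/8) * 120 = 15
New EstRTT = 175 + 15 = 190 ms -> 190.00 ms (2 dp)

190.00


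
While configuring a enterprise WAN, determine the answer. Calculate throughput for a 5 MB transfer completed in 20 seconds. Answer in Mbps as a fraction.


Given: file = 5 MB, time = 20 s
File in Mb = 5 * 8 = 40 Mb
Throughput = 40 / 20 Mbps
Throughput = 2 Mbps

2


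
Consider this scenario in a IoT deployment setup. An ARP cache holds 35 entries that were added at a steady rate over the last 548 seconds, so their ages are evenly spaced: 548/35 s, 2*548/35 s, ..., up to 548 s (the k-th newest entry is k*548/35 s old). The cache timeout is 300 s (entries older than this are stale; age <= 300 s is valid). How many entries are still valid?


Ages are k * 548/35 s for k = 1..35 (spacing = 15.6571 s).
Entry k is valid iff k * 548/35 <= 300 iff k <= 35 * 300 / 548 = 19.1606
n_valid = floor(19.1606) = 19
(n_stale = 35 - 19 = 16)

19


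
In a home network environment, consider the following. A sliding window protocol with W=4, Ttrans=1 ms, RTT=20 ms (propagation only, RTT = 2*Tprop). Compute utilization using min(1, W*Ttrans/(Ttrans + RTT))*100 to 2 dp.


Given: W = 4, Ttrans = 1 ms, RTT = 20 ms (= 2 * Tprop, Tprop = 10 ms)
Cycle time = Ttrans + RTT = 1 + 20 = 21 ms (first packet sent until its ACK returns)
W * Ttrans = 4 * 1 = 4 ms of sending per cycle
W * Ttrans / (Ttrans + RTT) = 4 / 21 = 0.190476
U = min(1, 0.190476) = 0.190476
U% = 19.05%

19.05


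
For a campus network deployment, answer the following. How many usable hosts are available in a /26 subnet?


Given: subnet mask /26
Host bits = 32 - 26 = 6
Total addresses = 2^6 = 64
Usable hosts = 64 - 2 (network + broadcast) = 62

62


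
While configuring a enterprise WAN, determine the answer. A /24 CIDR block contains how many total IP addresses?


Given: CIDR prefix /24
Host bits = 32 - 24 = 8
Total addresses = 2^8 = 256

256


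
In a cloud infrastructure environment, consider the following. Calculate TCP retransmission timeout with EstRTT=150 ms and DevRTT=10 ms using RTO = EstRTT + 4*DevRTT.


Given: EstRTT = 150 ms, DevRTT = 10 ms
Timeout = EstRTT + 4 * DevRTT
4 * DevRTT = 4 * 10 = 40
Timeout = 150 + 40 = 190 ms

190


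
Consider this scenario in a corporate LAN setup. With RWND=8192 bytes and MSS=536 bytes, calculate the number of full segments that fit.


Given: RWND = 8192 bytes, MSS = 536 bytes
Full segments = floor(RWND / MSS)
Full segments = floor(8192 / 536)
Full segments = floor(15.2836) = 15

15


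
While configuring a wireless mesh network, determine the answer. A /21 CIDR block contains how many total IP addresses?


Given: CIDR prefix /21
Host bits = 32 - 21 = 11
Total addresses = 2^11 = 2048

2048


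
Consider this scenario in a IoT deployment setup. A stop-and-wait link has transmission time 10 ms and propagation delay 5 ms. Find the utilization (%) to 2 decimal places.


Given: Ttrans = 10 ms, Tprop = 5 ms
RTT = 2 * Tprop = 2 * 5 = 10 ms
U = Ttrans / (Ttrans + RTT)
U = 10 / (10 + 10)
U = 10 / 20 = 0.5
U% = 50.00%

50.00


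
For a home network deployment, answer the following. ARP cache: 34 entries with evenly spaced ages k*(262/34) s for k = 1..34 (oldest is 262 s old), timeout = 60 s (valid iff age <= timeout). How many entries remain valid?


Ages are k * 262/34 s for k = 1..34 (spacing = 7.7059 s).
Entry k is valid iff k * 262/34 <= 60 iff k <= 34 * 60 / 262 = 7.7863
n_valid = floor(7.7863) = 7
(n_stale = 34 - 7 = 27)

7


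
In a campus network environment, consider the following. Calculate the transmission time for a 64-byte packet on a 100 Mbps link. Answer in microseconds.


Given: packet = 64 bytes, bandwidth = 100 Mbps
Packet in bits = 64 * 8 = 512 bits
Bandwidth = 100 * 10^6 = 100000000 bps
Time = 512 / 100000000 seconds
Time in us = 512 * 10^6 / 100000000 = 5.12

5.12


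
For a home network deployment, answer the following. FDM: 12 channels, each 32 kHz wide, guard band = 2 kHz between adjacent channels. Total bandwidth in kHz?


Given: 12 channels, 32 kHz each, guard = 2 kHz
Channel bandwidth = 12 * 32 = 384 kHz
Guard bands = 11 gaps * 2 kHz = 22 kHz
Total = 384 + 22 = 406 kHz

406


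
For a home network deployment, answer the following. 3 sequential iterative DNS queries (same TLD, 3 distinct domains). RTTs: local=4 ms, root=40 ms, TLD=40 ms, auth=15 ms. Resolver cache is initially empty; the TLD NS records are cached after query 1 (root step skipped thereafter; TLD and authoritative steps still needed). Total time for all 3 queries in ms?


Lookup 1 (cold cache): local + root + TLD + auth = 4 + 40 + 40 + 15 = 99 ms
Lookups 2..3 (TLD NS cached -> skip root; new domain -> still ask TLD and auth): local + TLD + auth = 4 + 40 + 15 = 59 ms each
Remaining 2 lookups: 2 * 59 = 118 ms
Total = 99 + 118 = 217 ms

217


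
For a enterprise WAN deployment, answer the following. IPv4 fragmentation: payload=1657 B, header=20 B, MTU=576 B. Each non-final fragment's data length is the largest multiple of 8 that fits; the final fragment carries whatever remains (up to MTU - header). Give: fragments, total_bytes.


Max data per non-final fragment = floor((MTU - header)/8)*8 = floor((576 - 20)/8)*8 = floor(556/8)*8 = 552 B
Final fragment needs no 8-byte alignment: it can carry up to MTU - header = 556 B
Non-final fragments needed = ceil((payload - 556) / 552) = ceil(1101/552) = ceil(1.9946) = 2
Number of fragments = 2 + 1 = 3
Fragment sizes (data): 2 * 552 B + 553 B (last, 553 <= 556 OK)
Total bytes sent = payload + n_frags * header = 1657 + 3*20 = 1657 + 60 = 1717 B

3, 1717


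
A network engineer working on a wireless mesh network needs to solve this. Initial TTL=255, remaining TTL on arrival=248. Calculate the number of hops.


Given: initial TTL = 255, received TTL = 248
Hops = initial TTL - received TTL
Hops = 255 - 248 = 7

7


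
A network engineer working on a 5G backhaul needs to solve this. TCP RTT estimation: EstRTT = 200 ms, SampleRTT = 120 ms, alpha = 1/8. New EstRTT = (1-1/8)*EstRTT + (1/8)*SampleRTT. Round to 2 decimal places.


Given: EstRTT = 200 ms, SampleRTT = 120 ms, alpha = 1/8
New EstRTT = (1 - alpha) * EstRTT + alpha * SampleRTT
(7/8) * 200 = 175
(1/8) * 120 = 15
New EstRTT = 175 + 15 = 190 ms -> 190.00 ms (2 dp)

190.00


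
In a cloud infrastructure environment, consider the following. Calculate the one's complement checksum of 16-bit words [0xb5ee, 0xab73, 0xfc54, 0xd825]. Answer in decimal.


Given words: [0xb5ee, 0xab73, 0xfc54, 0xd825]
Step 1: Sum all words
Raw sum = 46574 + 43891 + 64596 + 55333 = 210394
Step 2: Fold carry: (13786 + 3) = 13789
One's complement = ~13789 & 0xFFFF = 51746

51746
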